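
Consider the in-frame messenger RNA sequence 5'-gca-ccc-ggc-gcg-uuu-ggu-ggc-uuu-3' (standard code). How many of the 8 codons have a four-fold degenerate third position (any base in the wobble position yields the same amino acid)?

6

Codon 1 GCA (Ala): third position 4-fold.
Codon 2 CCC (Pro): third position 4-fold.
Codon 3 GGC (Gly): third position 4-fold.
Codon 4 GCG (Ala): third position 4-fold.
Codon 5 UUU (Phe): third position 2-fold.
Codon 6 GGU (Gly): third position 4-fold.
Codon 7 GGC (Gly): third position 4-fold.
Codon 8 UUU (Phe): third position 2-fold.
Four-fold degenerate third positions: 6.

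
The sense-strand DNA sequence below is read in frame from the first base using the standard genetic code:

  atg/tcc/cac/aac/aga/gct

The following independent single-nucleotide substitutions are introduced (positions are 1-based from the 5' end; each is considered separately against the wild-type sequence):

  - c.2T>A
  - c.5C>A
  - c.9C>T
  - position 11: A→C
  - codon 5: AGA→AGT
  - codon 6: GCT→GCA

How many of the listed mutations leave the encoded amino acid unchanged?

2

Codon 1: ATG (Met) → AAG (Lys) — missense.
Codon 2: TCC (Ser) → TAC (Tyr) — missense.
Codon 3: CAC (His) → CAT (His) — synonymous.
Codon 4: AAC (Asn) → ACC (Thr) — missense.
Codon 5: AGA (Arg) → AGT (Ser) — missense.
Codon 6: GCT (Ala) → GCA (Ala) — synonymous.
Synonymous: 2 of 6.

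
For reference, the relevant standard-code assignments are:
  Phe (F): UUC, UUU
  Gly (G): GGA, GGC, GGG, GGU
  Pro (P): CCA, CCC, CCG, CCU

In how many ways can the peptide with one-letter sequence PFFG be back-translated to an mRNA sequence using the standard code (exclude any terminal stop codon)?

Pro: 4 codons.
Phe: 2 codons.
Phe: 2 codons.
Gly: 4 codons.
4 × 2 × 2 × 4 = 64.

64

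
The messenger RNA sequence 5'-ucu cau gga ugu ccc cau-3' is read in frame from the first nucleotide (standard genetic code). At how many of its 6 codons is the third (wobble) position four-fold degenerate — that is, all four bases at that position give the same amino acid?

Codon 1 UCU (Ser): third position 4-fold.
Codon 2 CAU (His): third position 2-fold.
Codon 3 GGA (Gly): third position 4-fold.
Codon 4 UGU (Cys): third position 2-fold.
Codon 5 CCC (Pro): third position 4-fold.
Codon 6 CAU (His): third position 2-fold.
Four-fold degenerate third positions: 3.

3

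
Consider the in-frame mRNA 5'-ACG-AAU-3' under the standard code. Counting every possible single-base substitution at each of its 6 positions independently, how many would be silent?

4

Codon 1 (ACG, Thr): 3 synonymous substitutions.
Codon 2 (AAU, Asn): 1 synonymous substitution.
Total: 3 + 1 = 4.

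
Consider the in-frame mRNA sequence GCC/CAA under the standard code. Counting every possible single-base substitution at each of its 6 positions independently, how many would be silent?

Codon 1 (GCC, Ala): 3 synonymous substitutions.
Codon 2 (CAA, Gln): 1 synonymous substitution.
Total: 3 + 1 = 4.

4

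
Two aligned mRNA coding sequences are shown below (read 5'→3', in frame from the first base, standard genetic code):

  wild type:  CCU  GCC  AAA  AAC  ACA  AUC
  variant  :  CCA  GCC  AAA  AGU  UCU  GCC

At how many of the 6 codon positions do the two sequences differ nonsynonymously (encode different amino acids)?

3

Codon 1: CCU Pro / CCA Pro — synonymous.
Codon 2: GCC Ala / GCC Ala — identical.
Codon 3: AAA Lys / AAA Lys — identical.
Codon 4: AAC Asn / AGU Ser — nonsynonymous.
Codon 5: ACA Thr / UCU Ser — nonsynonymous.
Codon 6: AUC Ile / GCC Ala — nonsynonymous.
Nonsynonymous differences: 3.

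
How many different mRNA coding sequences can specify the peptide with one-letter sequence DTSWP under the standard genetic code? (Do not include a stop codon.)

192

Asp: 2 codons.
Thr: 4 codons.
Ser: 6 codons.
Trp: 1 codon.
Pro: 4 codons.
2 × 4 × 6 × 1 × 4 = 192.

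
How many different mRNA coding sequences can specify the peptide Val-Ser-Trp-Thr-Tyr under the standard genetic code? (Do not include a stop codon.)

192

Val: 4 codons.
Ser: 6 codons.
Trp: 1 codon.
Thr: 4 codons.
Tyr: 2 codons.
4 × 6 × 1 × 4 × 2 = 192.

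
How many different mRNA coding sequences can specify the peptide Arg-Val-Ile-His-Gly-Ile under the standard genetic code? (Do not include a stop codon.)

Arg: 6 codons.
Val: 4 codons.
Ile: 3 codons.
His: 2 codons.
Gly: 4 codons.
Ile: 3 codons.
6 × 4 × 3 × 2 × 4 × 3 = 1728.

1728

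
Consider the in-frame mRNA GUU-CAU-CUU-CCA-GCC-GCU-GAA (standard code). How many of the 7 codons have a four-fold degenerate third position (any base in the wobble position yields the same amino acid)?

Codon 1 GUU (Val): third position 4-fold.
Codon 2 CAU (His): third position 2-fold.
Codon 3 CUU (Leu): third position 4-fold.
Codon 4 CCA (Pro): third position 4-fold.
Codon 5 GCC (Ala): third position 4-fold.
Codon 6 GCU (Ala): third position 4-fold.
Codon 7 GAA (Glu): third position 2-fold.
Four-fold degenerate third positions: 5.

5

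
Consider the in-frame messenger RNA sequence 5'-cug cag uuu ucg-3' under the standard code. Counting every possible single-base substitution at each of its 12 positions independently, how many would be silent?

9

Codon 1 (CUG, Leu): 4 synonymous substitutions.
Codon 2 (CAG, Gln): 1 synonymous substitution.
Codon 3 (UUU, Phe): 1 synonymous substitution.
Codon 4 (UCG, Ser): 3 synonymous substitutions.
Total: 4 + 1 + 1 + 3 = 9.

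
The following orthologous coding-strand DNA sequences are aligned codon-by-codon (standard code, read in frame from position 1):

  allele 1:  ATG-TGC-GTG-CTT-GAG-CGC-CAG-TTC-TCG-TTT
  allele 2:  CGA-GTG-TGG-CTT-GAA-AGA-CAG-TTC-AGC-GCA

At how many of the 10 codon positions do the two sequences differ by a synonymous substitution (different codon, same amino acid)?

3

Codon 1: ATG Met / CGA Arg — nonsynonymous.
Codon 2: TGC Cys / GTG Val — nonsynonymous.
Codon 3: GTG Val / TGG Trp — nonsynonymous.
Codon 4: CTT Leu / CTT Leu — identical.
Codon 5: GAG Glu / GAA Glu — synonymous.
Codon 6: CGC Arg / AGA Arg — synonymous.
Codon 7: CAG Gln / CAG Gln — identical.
Codon 8: TTC Phe / TTC Phe — identical.
Codon 9: TCG Ser / AGC Ser — synonymous.
Codon 10: TTT Phe / GCA Ala — nonsynonymous.
Synonymous differences: 3.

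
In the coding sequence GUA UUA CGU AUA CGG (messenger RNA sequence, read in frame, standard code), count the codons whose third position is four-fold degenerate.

3

Codon 1 GUA (Val): third position 4-fold.
Codon 2 UUA (Leu): third position 2-fold.
Codon 3 CGU (Arg): third position 4-fold.
Codon 4 AUA (Ile): third position 3-fold.
Codon 5 CGG (Arg): third position 4-fold.
Four-fold degenerate third positions: 3.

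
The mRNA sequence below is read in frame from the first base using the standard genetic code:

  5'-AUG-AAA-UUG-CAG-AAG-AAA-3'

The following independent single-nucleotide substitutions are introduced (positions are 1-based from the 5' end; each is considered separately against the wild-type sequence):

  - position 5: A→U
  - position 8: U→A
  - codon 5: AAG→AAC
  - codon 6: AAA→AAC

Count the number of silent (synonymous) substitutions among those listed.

Codon 2: AAA (Lys) → AUA (Ile) — missense.
Codon 3: UUG (Leu) → UAG (Stop) — nonsense.
Codon 5: AAG (Lys) → AAC (Asn) — missense.
Codon 6: AAA (Lys) → AAC (Asn) — missense.
Synonymous: 0 of 4.

0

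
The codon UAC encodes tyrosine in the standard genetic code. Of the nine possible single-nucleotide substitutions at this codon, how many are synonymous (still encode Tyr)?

1

Position 1: none → 0 synonymous.
Position 2: none → 0 synonymous.
Position 3: UAU → 1 synonymous.
Total: 0 + 0 + 1 = 1.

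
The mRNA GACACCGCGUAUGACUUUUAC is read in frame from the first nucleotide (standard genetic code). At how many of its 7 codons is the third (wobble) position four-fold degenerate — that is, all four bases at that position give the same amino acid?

2

Codon 1 GAC (Asp): third position 2-fold.
Codon 2 ACC (Thr): third position 4-fold.
Codon 3 GCG (Ala): third position 4-fold.
Codon 4 UAU (Tyr): third position 2-fold.
Codon 5 GAC (Asp): third position 2-fold.
Codon 6 UUU (Phe): third position 2-fold.
Codon 7 UAC (Tyr): third position 2-fold.
Four-fold degenerate third positions: 2.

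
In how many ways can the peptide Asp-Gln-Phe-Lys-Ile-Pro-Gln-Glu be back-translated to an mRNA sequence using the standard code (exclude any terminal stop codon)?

Asp: 2 codons.
Gln: 2 codons.
Phe: 2 codons.
Lys: 2 codons.
Ile: 3 codons.
Pro: 4 codons.
Gln: 2 codons.
Glu: 2 codons.
2 × 2 × 2 × 2 × 3 × 4 × 2 × 2 = 768.

768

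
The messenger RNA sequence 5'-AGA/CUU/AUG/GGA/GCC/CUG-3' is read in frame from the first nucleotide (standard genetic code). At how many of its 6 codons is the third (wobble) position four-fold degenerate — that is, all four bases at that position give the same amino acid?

Codon 1 AGA (Arg): third position 2-fold.
Codon 2 CUU (Leu): third position 4-fold.
Codon 3 AUG (Met): third position 1-fold.
Codon 4 GGA (Gly): third position 4-fold.
Codon 5 GCC (Ala): third position 4-fold.
Codon 6 CUG (Leu): third position 4-fold.
Four-fold degenerate third positions: 4.

4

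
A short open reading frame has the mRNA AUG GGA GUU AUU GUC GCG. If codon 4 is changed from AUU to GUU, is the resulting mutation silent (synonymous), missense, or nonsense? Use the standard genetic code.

Position 10 falls in codon 4: AUU → Ile.
After the substitution the codon is GUU → Val.
Ile ≠ Val, so this is a missense mutation.

missense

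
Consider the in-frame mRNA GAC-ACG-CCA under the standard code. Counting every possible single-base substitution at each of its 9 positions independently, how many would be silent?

Codon 1 (GAC, Asp): 1 synonymous substitution.
Codon 2 (ACG, Thr): 3 synonymous substitutions.
Codon 3 (CCA, Pro): 3 synonymous substitutions.
Total: 1 + 3 + 3 = 7.

7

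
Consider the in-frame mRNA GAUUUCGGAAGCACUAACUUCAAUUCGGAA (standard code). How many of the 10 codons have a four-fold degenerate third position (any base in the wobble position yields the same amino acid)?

3

Codon 1 GAU (Asp): third position 2-fold.
Codon 2 UUC (Phe): third position 2-fold.
Codon 3 GGA (Gly): third position 4-fold.
Codon 4 AGC (Ser): third position 2-fold.
Codon 5 ACU (Thr): third position 4-fold.
Codon 6 AAC (Asn): third position 2-fold.
Codon 7 UUC (Phe): third position 2-fold.
Codon 8 AAU (Asn): third position 2-fold.
Codon 9 UCG (Ser): third position 4-fold.
Codon 10 GAA (Glu): third position 2-fold.
Four-fold degenerate third positions: 3.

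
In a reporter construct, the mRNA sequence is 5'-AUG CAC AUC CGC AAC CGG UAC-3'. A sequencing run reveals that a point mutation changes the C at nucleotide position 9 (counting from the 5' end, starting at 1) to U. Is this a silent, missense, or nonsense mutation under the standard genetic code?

silent

Position 9 falls in codon 3: AUC → Ile.
After the substitution the codon is AUU → Ile.
Both encode Ile, so the change is synonymous.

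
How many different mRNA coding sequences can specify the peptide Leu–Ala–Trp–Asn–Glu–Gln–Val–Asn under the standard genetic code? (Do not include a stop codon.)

Leu: 6 codons.
Ala: 4 codons.
Trp: 1 codon.
Asn: 2 codons.
Glu: 2 codons.
Gln: 2 codons.
Val: 4 codons.
Asn: 2 codons.
6 × 4 × 1 × 2 × 2 × 2 × 4 × 2 = 1536.

1536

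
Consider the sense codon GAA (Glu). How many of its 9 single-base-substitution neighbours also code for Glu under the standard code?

1

Position 1: none → 0 synonymous.
Position 2: none → 0 synonymous.
Position 3: GAG → 1 synonymous.
Total: 0 + 0 + 1 = 1.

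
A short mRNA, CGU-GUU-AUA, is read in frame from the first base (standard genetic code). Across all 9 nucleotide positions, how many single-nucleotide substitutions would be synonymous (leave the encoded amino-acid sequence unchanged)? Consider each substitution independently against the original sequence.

Codon 1 (CGU, Arg): 3 synonymous substitutions.
Codon 2 (GUU, Val): 3 synonymous substitutions.
Codon 3 (AUA, Ile): 2 synonymous substitutions.
Total: 3 + 3 + 2 = 8.

8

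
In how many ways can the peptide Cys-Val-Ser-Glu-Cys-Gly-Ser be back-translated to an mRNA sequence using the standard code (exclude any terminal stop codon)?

4608

Cys: 2 codons.
Val: 4 codons.
Ser: 6 codons.
Glu: 2 codons.
Cys: 2 codons.
Gly: 4 codons.
Ser: 6 codons.
2 × 4 × 6 × 2 × 2 × 4 × 6 = 4608.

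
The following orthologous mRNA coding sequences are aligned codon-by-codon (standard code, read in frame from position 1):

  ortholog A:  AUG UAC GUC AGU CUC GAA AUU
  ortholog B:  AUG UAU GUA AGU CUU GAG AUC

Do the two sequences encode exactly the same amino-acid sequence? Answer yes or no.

yes

Codon 1: AUG Met / AUG Met — identical.
Codon 2: UAC Tyr / UAU Tyr — synonymous.
Codon 3: GUC Val / GUA Val — synonymous.
Codon 4: AGU Ser / AGU Ser — identical.
Codon 5: CUC Leu / CUU Leu — synonymous.
Codon 6: GAA Glu / GAG Glu — synonymous.
Codon 7: AUU Ile / AUC Ile — synonymous.
Nonsynonymous differences: 0 → same protein.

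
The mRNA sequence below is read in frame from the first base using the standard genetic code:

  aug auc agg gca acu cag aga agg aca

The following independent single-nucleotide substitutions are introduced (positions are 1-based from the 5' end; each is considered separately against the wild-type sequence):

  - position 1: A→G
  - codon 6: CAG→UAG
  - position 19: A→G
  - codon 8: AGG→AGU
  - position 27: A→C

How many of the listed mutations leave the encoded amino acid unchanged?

Codon 1: AUG (Met) → GUG (Val) — missense.
Codon 6: CAG (Gln) → UAG (Stop) — nonsense.
Codon 7: AGA (Arg) → GGA (Gly) — missense.
Codon 8: AGG (Arg) → AGU (Ser) — missense.
Codon 9: ACA (Thr) → ACC (Thr) — synonymous.
Synonymous: 1 of 5.

1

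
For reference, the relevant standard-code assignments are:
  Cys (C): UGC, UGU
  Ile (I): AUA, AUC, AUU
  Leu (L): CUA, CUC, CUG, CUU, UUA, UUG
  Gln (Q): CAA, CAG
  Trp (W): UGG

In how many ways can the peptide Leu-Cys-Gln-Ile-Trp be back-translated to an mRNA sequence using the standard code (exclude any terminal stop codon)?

72

Leu: 6 codons.
Cys: 2 codons.
Gln: 2 codons.
Ile: 3 codons.
Trp: 1 codon.
6 × 2 × 2 × 3 × 1 = 72.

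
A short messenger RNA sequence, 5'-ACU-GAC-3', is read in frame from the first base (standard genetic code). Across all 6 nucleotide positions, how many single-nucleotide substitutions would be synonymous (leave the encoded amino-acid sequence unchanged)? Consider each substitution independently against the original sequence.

Codon 1 (ACU, Thr): 3 synonymous substitutions.
Codon 2 (GAC, Asp): 1 synonymous substitution.
Total: 3 + 1 = 4.

4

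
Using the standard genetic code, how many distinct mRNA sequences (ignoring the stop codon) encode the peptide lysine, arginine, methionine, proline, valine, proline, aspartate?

1536

Lys: 2 codons.
Arg: 6 codons.
Met: 1 codon.
Pro: 4 codons.
Val: 4 codons.
Pro: 4 codons.
Asp: 2 codons.
2 × 6 × 1 × 4 × 4 × 4 × 2 = 1536.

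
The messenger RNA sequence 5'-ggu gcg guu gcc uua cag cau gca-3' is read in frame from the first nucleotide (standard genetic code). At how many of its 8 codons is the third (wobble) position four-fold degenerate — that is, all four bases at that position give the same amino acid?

Codon 1 GGU (Gly): third position 4-fold.
Codon 2 GCG (Ala): third position 4-fold.
Codon 3 GUU (Val): third position 4-fold.
Codon 4 GCC (Ala): third position 4-fold.
Codon 5 UUA (Leu): third position 2-fold.
Codon 6 CAG (Gln): third position 2-fold.
Codon 7 CAU (His): third position 2-fold.
Codon 8 GCA (Ala): third position 4-fold.
Four-fold degenerate third positions: 5.

5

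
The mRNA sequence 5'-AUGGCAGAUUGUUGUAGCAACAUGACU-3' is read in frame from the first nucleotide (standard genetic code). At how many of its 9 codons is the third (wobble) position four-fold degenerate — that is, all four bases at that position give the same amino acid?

Codon 1 AUG (Met): third position 1-fold.
Codon 2 GCA (Ala): third position 4-fold.
Codon 3 GAU (Asp): third position 2-fold.
Codon 4 UGU (Cys): third position 2-fold.
Codon 5 UGU (Cys): third position 2-fold.
Codon 6 AGC (Ser): third position 2-fold.
Codon 7 AAC (Asn): third position 2-fold.
Codon 8 AUG (Met): third position 1-fold.
Codon 9 ACU (Thr): third position 4-fold.
Four-fold degenerate third positions: 2.

2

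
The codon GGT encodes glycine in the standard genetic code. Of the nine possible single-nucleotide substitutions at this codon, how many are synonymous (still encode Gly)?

Position 1: none → 0 synonymous.
Position 2: none → 0 synonymous.
Position 3: GGC, GGA, GGG → 3 synonymous.
Total: 0 + 0 + 3 = 3.

3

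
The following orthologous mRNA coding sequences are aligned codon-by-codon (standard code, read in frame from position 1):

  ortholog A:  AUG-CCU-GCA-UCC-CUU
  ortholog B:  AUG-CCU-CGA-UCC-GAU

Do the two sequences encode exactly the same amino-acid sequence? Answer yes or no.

no

Codon 1: AUG Met / AUG Met — identical.
Codon 2: CCU Pro / CCU Pro — identical.
Codon 3: GCA Ala / CGA Arg — nonsynonymous.
Codon 4: UCC Ser / UCC Ser — identical.
Codon 5: CUU Leu / GAU Asp — nonsynonymous.
Nonsynonymous differences: 2 → different protein.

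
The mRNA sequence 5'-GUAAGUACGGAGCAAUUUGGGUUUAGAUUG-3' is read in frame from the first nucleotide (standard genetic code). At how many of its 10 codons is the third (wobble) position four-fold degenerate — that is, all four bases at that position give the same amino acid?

Codon 1 GUA (Val): third position 4-fold.
Codon 2 AGU (Ser): third position 2-fold.
Codon 3 ACG (Thr): third position 4-fold.
Codon 4 GAG (Glu): third position 2-fold.
Codon 5 CAA (Gln): third position 2-fold.
Codon 6 UUU (Phe): third position 2-fold.
Codon 7 GGG (Gly): third position 4-fold.
Codon 8 UUU (Phe): third position 2-fold.
Codon 9 AGA (Arg): third position 2-fold.
Codon 10 UUG (Leu): third position 2-fold.
Four-fold degenerate third positions: 3.

3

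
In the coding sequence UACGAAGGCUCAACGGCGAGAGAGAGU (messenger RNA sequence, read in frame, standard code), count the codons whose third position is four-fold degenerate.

4

Codon 1 UAC (Tyr): third position 2-fold.
Codon 2 GAA (Glu): third position 2-fold.
Codon 3 GGC (Gly): third position 4-fold.
Codon 4 UCA (Ser): third position 4-fold.
Codon 5 ACG (Thr): third position 4-fold.
Codon 6 GCG (Ala): third position 4-fold.
Codon 7 AGA (Arg): third position 2-fold.
Codon 8 GAG (Glu): third position 2-fold.
Codon 9 AGU (Ser): third position 2-fold.
Four-fold degenerate third positions: 4.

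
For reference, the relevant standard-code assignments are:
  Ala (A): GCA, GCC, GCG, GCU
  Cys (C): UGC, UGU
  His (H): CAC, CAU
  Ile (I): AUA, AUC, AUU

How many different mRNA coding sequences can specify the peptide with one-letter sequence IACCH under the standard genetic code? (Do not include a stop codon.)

Ile: 3 codons.
Ala: 4 codons.
Cys: 2 codons.
Cys: 2 codons.
His: 2 codons.
3 × 4 × 2 × 2 × 2 = 96.

96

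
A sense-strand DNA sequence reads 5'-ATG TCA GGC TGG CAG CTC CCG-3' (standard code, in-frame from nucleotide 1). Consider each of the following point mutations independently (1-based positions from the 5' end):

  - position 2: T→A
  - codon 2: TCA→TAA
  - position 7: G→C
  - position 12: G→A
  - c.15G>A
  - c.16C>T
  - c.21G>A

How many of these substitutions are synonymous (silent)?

2

Codon 1: ATG (Met) → AAG (Lys) — missense.
Codon 2: TCA (Ser) → TAA (Stop) — nonsense.
Codon 3: GGC (Gly) → CGC (Arg) — missense.
Codon 4: TGG (Trp) → TGA (Stop) — nonsense.
Codon 5: CAG (Gln) → CAA (Gln) — synonymous.
Codon 6: CTC (Leu) → TTC (Phe) — missense.
Codon 7: CCG (Pro) → CCA (Pro) — synonymous.
Synonymous: 2 of 7.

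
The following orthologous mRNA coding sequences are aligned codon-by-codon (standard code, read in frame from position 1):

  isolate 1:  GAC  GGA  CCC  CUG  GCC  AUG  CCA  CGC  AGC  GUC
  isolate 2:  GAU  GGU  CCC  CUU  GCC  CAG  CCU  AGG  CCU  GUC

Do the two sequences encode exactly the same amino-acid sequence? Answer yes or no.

Codon 1: GAC Asp / GAU Asp — synonymous.
Codon 2: GGA Gly / GGU Gly — synonymous.
Codon 3: CCC Pro / CCC Pro — identical.
Codon 4: CUG Leu / CUU Leu — synonymous.
Codon 5: GCC Ala / GCC Ala — identical.
Codon 6: AUG Met / CAG Gln — nonsynonymous.
Codon 7: CCA Pro / CCU Pro — synonymous.
Codon 8: CGC Arg / AGG Arg — synonymous.
Codon 9: AGC Ser / CCU Pro — nonsynonymous.
Codon 10: GUC Val / GUC Val — identical.
Nonsynonymous differences: 2 → different protein.

no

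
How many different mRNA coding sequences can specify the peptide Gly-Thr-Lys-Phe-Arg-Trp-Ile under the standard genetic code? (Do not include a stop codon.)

1152

Gly: 4 codons.
Thr: 4 codons.
Lys: 2 codons.
Phe: 2 codons.
Arg: 6 codons.
Trp: 1 codon.
Ile: 3 codons.
4 × 4 × 2 × 2 × 6 × 1 × 3 = 1152.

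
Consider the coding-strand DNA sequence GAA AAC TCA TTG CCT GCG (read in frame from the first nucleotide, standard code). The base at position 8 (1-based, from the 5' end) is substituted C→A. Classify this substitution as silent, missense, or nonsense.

nonsense

Position 8 falls in codon 3: TCA → Ser.
After the substitution the codon is TAA → Stop.
The new codon is a stop codon, so this is a nonsense mutation.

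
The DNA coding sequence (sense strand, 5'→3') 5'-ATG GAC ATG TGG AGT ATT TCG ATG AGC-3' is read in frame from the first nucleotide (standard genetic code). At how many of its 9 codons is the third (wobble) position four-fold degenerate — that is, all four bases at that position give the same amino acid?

1

Codon 1 ATG (Met): third position 1-fold.
Codon 2 GAC (Asp): third position 2-fold.
Codon 3 ATG (Met): third position 1-fold.
Codon 4 TGG (Trp): third position 1-fold.
Codon 5 AGT (Ser): third position 2-fold.
Codon 6 ATT (Ile): third position 3-fold.
Codon 7 TCG (Ser): third position 4-fold.
Codon 8 ATG (Met): third position 1-fold.
Codon 9 AGC (Ser): third position 2-fold.
Four-fold degenerate third positions: 1.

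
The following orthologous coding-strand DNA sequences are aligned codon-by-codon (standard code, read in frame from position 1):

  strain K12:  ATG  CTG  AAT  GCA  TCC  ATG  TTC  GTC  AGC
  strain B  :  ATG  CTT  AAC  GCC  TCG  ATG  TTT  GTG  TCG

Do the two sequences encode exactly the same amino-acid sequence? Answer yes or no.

yes

Codon 1: ATG Met / ATG Met — identical.
Codon 2: CTG Leu / CTT Leu — synonymous.
Codon 3: AAT Asn / AAC Asn — synonymous.
Codon 4: GCA Ala / GCC Ala — synonymous.
Codon 5: TCC Ser / TCG Ser — synonymous.
Codon 6: ATG Met / ATG Met — identical.
Codon 7: TTC Phe / TTT Phe — synonymous.
Codon 8: GTC Val / GTG Val — synonymous.
Codon 9: AGC Ser / TCG Ser — synonymous.
Nonsynonymous differences: 0 → same protein.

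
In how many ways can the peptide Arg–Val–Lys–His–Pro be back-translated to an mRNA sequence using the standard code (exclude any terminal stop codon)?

Arg: 6 codons.
Val: 4 codons.
Lys: 2 codons.
His: 2 codons.
Pro: 4 codons.
6 × 4 × 2 × 2 × 4 = 384.

384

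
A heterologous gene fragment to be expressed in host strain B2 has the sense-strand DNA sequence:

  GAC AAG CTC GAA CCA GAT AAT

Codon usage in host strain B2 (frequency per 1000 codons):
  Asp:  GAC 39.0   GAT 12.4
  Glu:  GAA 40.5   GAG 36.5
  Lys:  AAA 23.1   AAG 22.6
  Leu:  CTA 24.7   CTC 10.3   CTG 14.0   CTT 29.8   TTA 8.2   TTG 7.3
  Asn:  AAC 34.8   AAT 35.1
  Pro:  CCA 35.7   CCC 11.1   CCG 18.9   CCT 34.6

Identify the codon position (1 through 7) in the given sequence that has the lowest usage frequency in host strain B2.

Codon 1 GAC (Asp): 39.0 per 1000.
Codon 2 AAG (Lys): 22.6 per 1000.
Codon 3 CTC (Leu): 10.3 per 1000.
Codon 4 GAA (Glu): 40.5 per 1000.
Codon 5 CCA (Pro): 35.7 per 1000.
Codon 6 GAT (Asp): 12.4 per 1000.
Codon 7 AAT (Asn): 35.1 per 1000.
Lowest frequency is 10.3 at codon 3.

3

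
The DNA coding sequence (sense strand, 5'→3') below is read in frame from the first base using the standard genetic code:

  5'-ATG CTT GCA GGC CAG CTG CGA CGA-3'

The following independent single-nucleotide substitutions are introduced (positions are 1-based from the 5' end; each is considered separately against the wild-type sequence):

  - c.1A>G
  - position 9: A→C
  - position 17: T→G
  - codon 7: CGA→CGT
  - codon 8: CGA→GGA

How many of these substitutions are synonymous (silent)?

Codon 1: ATG (Met) → GTG (Val) — missense.
Codon 3: GCA (Ala) → GCC (Ala) — synonymous.
Codon 6: CTG (Leu) → CGG (Arg) — missense.
Codon 7: CGA (Arg) → CGT (Arg) — synonymous.
Codon 8: CGA (Arg) → GGA (Gly) — missense.
Synonymous: 2 of 5.

2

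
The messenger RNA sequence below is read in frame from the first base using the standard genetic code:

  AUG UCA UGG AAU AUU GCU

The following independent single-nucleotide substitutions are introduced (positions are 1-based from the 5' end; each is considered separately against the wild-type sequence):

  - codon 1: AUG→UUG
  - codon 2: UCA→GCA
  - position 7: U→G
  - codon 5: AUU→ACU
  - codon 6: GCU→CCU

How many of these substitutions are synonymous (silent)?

0

Codon 1: AUG (Met) → UUG (Leu) — missense.
Codon 2: UCA (Ser) → GCA (Ala) — missense.
Codon 3: UGG (Trp) → GGG (Gly) — missense.
Codon 5: AUU (Ile) → ACU (Thr) — missense.
Codon 6: GCU (Ala) → CCU (Pro) — missense.
Synonymous: 0 of 5.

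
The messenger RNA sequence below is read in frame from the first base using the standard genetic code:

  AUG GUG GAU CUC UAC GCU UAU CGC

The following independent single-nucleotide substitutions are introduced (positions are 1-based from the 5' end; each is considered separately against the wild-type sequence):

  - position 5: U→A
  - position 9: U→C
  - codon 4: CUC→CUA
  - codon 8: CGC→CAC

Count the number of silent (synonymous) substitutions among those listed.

2

Codon 2: GUG (Val) → GAG (Glu) — missense.
Codon 3: GAU (Asp) → GAC (Asp) — synonymous.
Codon 4: CUC (Leu) → CUA (Leu) — synonymous.
Codon 8: CGC (Arg) → CAC (His) — missense.
Synonymous: 2 of 4.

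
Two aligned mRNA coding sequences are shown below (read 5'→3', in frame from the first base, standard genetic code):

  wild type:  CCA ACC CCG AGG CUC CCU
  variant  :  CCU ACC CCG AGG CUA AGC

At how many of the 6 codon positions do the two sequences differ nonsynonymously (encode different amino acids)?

1

Codon 1: CCA Pro / CCU Pro — synonymous.
Codon 2: ACC Thr / ACC Thr — identical.
Codon 3: CCG Pro / CCG Pro — identical.
Codon 4: AGG Arg / AGG Arg — identical.
Codon 5: CUC Leu / CUA Leu — synonymous.
Codon 6: CCU Pro / AGC Ser — nonsynonymous.
Nonsynonymous differences: 1.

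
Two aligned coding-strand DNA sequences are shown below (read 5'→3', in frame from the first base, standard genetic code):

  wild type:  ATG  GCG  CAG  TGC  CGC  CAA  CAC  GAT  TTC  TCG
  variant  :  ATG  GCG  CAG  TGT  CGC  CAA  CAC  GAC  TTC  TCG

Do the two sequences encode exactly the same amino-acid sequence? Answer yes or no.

Codon 1: ATG Met / ATG Met — identical.
Codon 2: GCG Ala / GCG Ala — identical.
Codon 3: CAG Gln / CAG Gln — identical.
Codon 4: TGC Cys / TGT Cys — synonymous.
Codon 5: CGC Arg / CGC Arg — identical.
Codon 6: CAA Gln / CAA Gln — identical.
Codon 7: CAC His / CAC His — identical.
Codon 8: GAT Asp / GAC Asp — synonymous.
Codon 9: TTC Phe / TTC Phe — identical.
Codon 10: TCG Ser / TCG Ser — identical.
Nonsynonymous differences: 0 → same protein.

yes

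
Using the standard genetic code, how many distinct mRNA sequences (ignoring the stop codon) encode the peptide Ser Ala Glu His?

Ser: 6 codons.
Ala: 4 codons.
Glu: 2 codons.
His: 2 codons.
6 × 4 × 2 × 2 = 96.

96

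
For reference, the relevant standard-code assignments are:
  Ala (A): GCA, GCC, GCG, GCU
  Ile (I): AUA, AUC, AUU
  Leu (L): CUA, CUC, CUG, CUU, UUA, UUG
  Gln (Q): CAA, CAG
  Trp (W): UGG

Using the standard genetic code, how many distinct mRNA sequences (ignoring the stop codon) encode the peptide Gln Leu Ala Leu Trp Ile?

864

Gln: 2 codons.
Leu: 6 codons.
Ala: 4 codons.
Leu: 6 codons.
Trp: 1 codon.
Ile: 3 codons.
2 × 6 × 4 × 6 × 1 × 3 = 864.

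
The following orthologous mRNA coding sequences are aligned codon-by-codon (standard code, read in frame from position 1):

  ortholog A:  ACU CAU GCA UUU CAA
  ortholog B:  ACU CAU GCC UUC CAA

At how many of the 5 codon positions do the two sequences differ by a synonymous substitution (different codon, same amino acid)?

2

Codon 1: ACU Thr / ACU Thr — identical.
Codon 2: CAU His / CAU His — identical.
Codon 3: GCA Ala / GCC Ala — synonymous.
Codon 4: UUU Phe / UUC Phe — synonymous.
Codon 5: CAA Gln / CAA Gln — identical.
Synonymous differences: 2.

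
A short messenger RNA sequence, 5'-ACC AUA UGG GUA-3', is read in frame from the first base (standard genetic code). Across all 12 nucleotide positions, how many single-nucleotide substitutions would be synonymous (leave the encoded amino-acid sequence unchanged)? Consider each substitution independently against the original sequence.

Codon 1 (ACC, Thr): 3 synonymous substitutions.
Codon 2 (AUA, Ile): 2 synonymous substitutions.
Codon 3 (UGG, Trp): 0 synonymous substitutions.
Codon 4 (GUA, Val): 3 synonymous substitutions.
Total: 3 + 2 + 0 + 3 = 8.

8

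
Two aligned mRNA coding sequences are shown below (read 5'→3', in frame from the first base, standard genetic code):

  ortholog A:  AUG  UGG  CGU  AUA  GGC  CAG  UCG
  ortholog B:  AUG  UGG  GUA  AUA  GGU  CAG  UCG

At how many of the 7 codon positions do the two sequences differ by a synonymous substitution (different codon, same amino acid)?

1

Codon 1: AUG Met / AUG Met — identical.
Codon 2: UGG Trp / UGG Trp — identical.
Codon 3: CGU Arg / GUA Val — nonsynonymous.
Codon 4: AUA Ile / AUA Ile — identical.
Codon 5: GGC Gly / GGU Gly — synonymous.
Codon 6: CAG Gln / CAG Gln — identical.
Codon 7: UCG Ser / UCG Ser — identical.
Synonymous differences: 1.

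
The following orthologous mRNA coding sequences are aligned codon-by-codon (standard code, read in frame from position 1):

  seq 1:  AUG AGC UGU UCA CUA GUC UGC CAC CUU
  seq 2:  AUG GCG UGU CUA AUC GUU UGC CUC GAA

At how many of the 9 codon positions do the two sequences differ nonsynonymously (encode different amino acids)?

Codon 1: AUG Met / AUG Met — identical.
Codon 2: AGC Ser / GCG Ala — nonsynonymous.
Codon 3: UGU Cys / UGU Cys — identical.
Codon 4: UCA Ser / CUA Leu — nonsynonymous.
Codon 5: CUA Leu / AUC Ile — nonsynonymous.
Codon 6: GUC Val / GUU Val — synonymous.
Codon 7: UGC Cys / UGC Cys — identical.
Codon 8: CAC His / CUC Leu — nonsynonymous.
Codon 9: CUU Leu / GAA Glu — nonsynonymous.
Nonsynonymous differences: 5.

5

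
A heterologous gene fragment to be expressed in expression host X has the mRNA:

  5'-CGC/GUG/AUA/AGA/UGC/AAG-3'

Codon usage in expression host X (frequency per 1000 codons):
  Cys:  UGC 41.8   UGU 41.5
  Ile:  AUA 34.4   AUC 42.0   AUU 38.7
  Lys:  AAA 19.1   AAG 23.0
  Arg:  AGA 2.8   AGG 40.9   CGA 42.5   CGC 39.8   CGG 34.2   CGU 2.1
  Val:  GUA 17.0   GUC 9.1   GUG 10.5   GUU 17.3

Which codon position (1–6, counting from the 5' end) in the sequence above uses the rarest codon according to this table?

Codon 1 CGC (Arg): 39.8 per 1000.
Codon 2 GUG (Val): 10.5 per 1000.
Codon 3 AUA (Ile): 34.4 per 1000.
Codon 4 AGA (Arg): 2.8 per 1000.
Codon 5 UGC (Cys): 41.8 per 1000.
Codon 6 AAG (Lys): 23.0 per 1000.
Lowest frequency is 2.8 at codon 4.

4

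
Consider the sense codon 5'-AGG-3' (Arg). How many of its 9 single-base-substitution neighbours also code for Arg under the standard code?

Position 1: CGG → 1 synonymous.
Position 2: none → 0 synonymous.
Position 3: AGA → 1 synonymous.
Total: 1 + 0 + 1 = 2.

2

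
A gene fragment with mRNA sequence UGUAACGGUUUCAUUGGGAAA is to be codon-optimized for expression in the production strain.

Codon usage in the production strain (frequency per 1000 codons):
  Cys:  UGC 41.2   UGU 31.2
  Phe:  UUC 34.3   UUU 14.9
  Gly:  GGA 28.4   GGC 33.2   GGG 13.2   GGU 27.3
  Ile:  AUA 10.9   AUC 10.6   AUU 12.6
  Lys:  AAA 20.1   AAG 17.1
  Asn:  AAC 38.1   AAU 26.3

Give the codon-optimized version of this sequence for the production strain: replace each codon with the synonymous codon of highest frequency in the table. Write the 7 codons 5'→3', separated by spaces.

Codon 1 (Cys): best is UGC at 41.2.
Codon 2 (Asn): best is AAC at 38.1.
Codon 3 (Gly): best is GGC at 33.2.
Codon 4 (Phe): best is UUC at 34.3.
Codon 5 (Ile): best is AUU at 12.6.
Codon 6 (Gly): best is GGC at 33.2.
Codon 7 (Lys): best is AAA at 20.1.

UGC AAC GGC UUC AUU GGC AAA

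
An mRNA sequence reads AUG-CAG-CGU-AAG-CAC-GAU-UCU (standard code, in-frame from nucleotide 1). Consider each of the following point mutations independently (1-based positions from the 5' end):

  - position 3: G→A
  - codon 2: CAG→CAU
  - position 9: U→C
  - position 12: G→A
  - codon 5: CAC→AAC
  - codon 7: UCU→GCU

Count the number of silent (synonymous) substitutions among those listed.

Codon 1: AUG (Met) → AUA (Ile) — missense.
Codon 2: CAG (Gln) → CAU (His) — missense.
Codon 3: CGU (Arg) → CGC (Arg) — synonymous.
Codon 4: AAG (Lys) → AAA (Lys) — synonymous.
Codon 5: CAC (His) → AAC (Asn) — missense.
Codon 7: UCU (Ser) → GCU (Ala) — missense.
Synonymous: 2 of 6.

2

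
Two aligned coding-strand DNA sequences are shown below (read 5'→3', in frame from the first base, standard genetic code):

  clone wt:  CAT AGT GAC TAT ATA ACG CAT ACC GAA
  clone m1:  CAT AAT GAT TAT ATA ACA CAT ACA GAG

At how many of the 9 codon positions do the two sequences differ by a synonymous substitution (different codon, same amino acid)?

Codon 1: CAT His / CAT His — identical.
Codon 2: AGT Ser / AAT Asn — nonsynonymous.
Codon 3: GAC Asp / GAT Asp — synonymous.
Codon 4: TAT Tyr / TAT Tyr — identical.
Codon 5: ATA Ile / ATA Ile — identical.
Codon 6: ACG Thr / ACA Thr — synonymous.
Codon 7: CAT His / CAT His — identical.
Codon 8: ACC Thr / ACA Thr — synonymous.
Codon 9: GAA Glu / GAG Glu — synonymous.
Synonymous differences: 4.

4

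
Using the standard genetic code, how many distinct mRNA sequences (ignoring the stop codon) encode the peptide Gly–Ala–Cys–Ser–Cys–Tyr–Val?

3072

Gly: 4 codons.
Ala: 4 codons.
Cys: 2 codons.
Ser: 6 codons.
Cys: 2 codons.
Tyr: 2 codons.
Val: 4 codons.
4 × 4 × 2 × 6 × 2 × 2 × 4 = 3072.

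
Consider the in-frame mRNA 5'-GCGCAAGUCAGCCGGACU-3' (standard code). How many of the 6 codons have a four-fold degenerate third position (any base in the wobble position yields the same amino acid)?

Codon 1 GCG (Ala): third position 4-fold.
Codon 2 CAA (Gln): third position 2-fold.
Codon 3 GUC (Val): third position 4-fold.
Codon 4 AGC (Ser): third position 2-fold.
Codon 5 CGG (Arg): third position 4-fold.
Codon 6 ACU (Thr): third position 4-fold.
Four-fold degenerate third positions: 4.

4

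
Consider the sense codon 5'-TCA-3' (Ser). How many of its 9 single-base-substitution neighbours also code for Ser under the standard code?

3

Position 1: none → 0 synonymous.
Position 2: none → 0 synonymous.
Position 3: TCT, TCC, TCG → 3 synonymous.
Total: 0 + 0 + 3 = 3.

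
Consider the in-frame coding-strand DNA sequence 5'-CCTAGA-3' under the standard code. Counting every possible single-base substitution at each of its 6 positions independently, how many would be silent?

Codon 1 (CCT, Pro): 3 synonymous substitutions.
Codon 2 (AGA, Arg): 2 synonymous substitutions.
Total: 3 + 2 = 5.

5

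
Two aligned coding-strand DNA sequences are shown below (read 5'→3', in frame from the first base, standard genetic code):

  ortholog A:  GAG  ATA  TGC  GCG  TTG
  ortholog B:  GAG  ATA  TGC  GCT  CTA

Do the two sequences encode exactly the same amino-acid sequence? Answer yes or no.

yes

Codon 1: GAG Glu / GAG Glu — identical.
Codon 2: ATA Ile / ATA Ile — identical.
Codon 3: TGC Cys / TGC Cys — identical.
Codon 4: GCG Ala / GCT Ala — synonymous.
Codon 5: TTG Leu / CTA Leu — synonymous.
Nonsynonymous differences: 0 → same protein.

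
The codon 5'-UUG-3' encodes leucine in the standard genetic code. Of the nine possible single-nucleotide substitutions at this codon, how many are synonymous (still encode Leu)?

2

Position 1: CUG → 1 synonymous.
Position 2: none → 0 synonymous.
Position 3: UUA → 1 synonymous.
Total: 1 + 0 + 1 = 2.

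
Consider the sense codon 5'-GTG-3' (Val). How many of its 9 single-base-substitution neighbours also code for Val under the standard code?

Position 1: none → 0 synonymous.
Position 2: none → 0 synonymous.
Position 3: GTT, GTC, GTA → 3 synonymous.
Total: 0 + 0 + 3 = 3.

3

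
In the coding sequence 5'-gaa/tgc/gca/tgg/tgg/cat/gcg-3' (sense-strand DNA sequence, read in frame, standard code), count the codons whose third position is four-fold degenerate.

2

Codon 1 GAA (Glu): third position 2-fold.
Codon 2 TGC (Cys): third position 2-fold.
Codon 3 GCA (Ala): third position 4-fold.
Codon 4 TGG (Trp): third position 1-fold.
Codon 5 TGG (Trp): third position 1-fold.
Codon 6 CAT (His): third position 2-fold.
Codon 7 GCG (Ala): third position 4-fold.
Four-fold degenerate third positions: 2.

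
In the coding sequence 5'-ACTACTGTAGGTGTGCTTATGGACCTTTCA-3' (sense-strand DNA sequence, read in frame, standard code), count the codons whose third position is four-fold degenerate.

Codon 1 ACT (Thr): third position 4-fold.
Codon 2 ACT (Thr): third position 4-fold.
Codon 3 GTA (Val): third position 4-fold.
Codon 4 GGT (Gly): third position 4-fold.
Codon 5 GTG (Val): third position 4-fold.
Codon 6 CTT (Leu): third position 4-fold.
Codon 7 ATG (Met): third position 1-fold.
Codon 8 GAC (Asp): third position 2-fold.
Codon 9 CTT (Leu): third position 4-fold.
Codon 10 TCA (Ser): third position 4-fold.
Four-fold degenerate third positions: 8.

8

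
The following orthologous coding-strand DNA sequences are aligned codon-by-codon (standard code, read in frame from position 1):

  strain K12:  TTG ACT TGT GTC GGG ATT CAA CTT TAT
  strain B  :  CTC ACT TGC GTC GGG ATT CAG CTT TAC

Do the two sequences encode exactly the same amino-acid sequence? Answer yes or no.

Codon 1: TTG Leu / CTC Leu — synonymous.
Codon 2: ACT Thr / ACT Thr — identical.
Codon 3: TGT Cys / TGC Cys — synonymous.
Codon 4: GTC Val / GTC Val — identical.
Codon 5: GGG Gly / GGG Gly — identical.
Codon 6: ATT Ile / ATT Ile — identical.
Codon 7: CAA Gln / CAG Gln — synonymous.
Codon 8: CTT Leu / CTT Leu — identical.
Codon 9: TAT Tyr / TAC Tyr — synonymous.
Nonsynonymous differences: 0 → same protein.

yes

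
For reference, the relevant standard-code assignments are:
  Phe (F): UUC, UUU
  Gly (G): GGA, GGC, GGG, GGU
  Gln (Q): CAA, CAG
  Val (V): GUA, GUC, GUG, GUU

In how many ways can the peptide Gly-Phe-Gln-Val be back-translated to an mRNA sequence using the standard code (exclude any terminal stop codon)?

Gly: 4 codons.
Phe: 2 codons.
Gln: 2 codons.
Val: 4 codons.
4 × 2 × 2 × 4 = 64.

64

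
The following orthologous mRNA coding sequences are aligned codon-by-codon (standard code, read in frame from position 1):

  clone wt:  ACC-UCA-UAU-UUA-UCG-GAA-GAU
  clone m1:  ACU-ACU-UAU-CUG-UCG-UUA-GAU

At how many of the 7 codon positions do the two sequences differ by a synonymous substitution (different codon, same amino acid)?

2

Codon 1: ACC Thr / ACU Thr — synonymous.
Codon 2: UCA Ser / ACU Thr — nonsynonymous.
Codon 3: UAU Tyr / UAU Tyr — identical.
Codon 4: UUA Leu / CUG Leu — synonymous.
Codon 5: UCG Ser / UCG Ser — identical.
Codon 6: GAA Glu / UUA Leu — nonsynonymous.
Codon 7: GAU Asp / GAU Asp — identical.
Synonymous differences: 2.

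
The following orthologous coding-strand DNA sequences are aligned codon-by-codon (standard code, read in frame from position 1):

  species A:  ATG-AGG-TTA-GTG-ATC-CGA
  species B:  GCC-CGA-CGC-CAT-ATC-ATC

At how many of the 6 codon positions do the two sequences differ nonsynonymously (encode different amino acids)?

Codon 1: ATG Met / GCC Ala — nonsynonymous.
Codon 2: AGG Arg / CGA Arg — synonymous.
Codon 3: TTA Leu / CGC Arg — nonsynonymous.
Codon 4: GTG Val / CAT His — nonsynonymous.
Codon 5: ATC Ile / ATC Ile — identical.
Codon 6: CGA Arg / ATC Ile — nonsynonymous.
Nonsynonymous differences: 4.

4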